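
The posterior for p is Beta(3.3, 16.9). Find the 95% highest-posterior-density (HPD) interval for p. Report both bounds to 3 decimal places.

[0.027, 0.321]

The posterior is unimodal and skewed, so the HPD interval has equal density at both endpoints and is the shortest 95% interval.
Solving f(0.027) = f(0.321) with F(0.321) − F(0.027) = 0.95 gives [0.027, 0.321].
For comparison, the equal-tailed interval is [0.041, 0.348]; the HPD is narrower and shifted toward the mode.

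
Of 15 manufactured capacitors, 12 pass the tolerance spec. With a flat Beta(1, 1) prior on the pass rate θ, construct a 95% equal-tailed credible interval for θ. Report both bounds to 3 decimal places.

[0.544, 0.927]

Posterior: Beta(1+12, 1+3) = Beta(13, 4).
Equal-tailed 95% interval: the 0.025 and 0.975 quantiles of Beta(13, 4).
Posterior mean ≈ 0.765, SD ≈ 0.100; a Normal approximation gives roughly [0.569, 0.961].
Exact: F⁻¹(0.025) = 0.544; F⁻¹(0.975) = 0.927.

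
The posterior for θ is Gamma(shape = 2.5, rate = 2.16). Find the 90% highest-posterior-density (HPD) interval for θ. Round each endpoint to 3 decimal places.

[0.110, 2.184]

The posterior is unimodal and skewed, so the HPD interval has equal density at both endpoints and is the shortest 90% interval.
Solving f(0.110) = f(2.184) with F(2.184) − F(0.110) = 0.90 gives [0.110, 2.184].
For comparison, the equal-tailed interval is [0.265, 2.563]; the HPD is narrower and shifted toward the mode.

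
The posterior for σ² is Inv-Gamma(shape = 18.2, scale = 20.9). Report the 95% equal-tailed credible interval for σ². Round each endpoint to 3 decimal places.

Inverse-Gamma(18.2, 20.9) quantiles: F⁻¹(0.025) and F⁻¹(0.975).
Equivalently, 1/σ² ~ Gamma(18.2, rate = 20.9); invert its 0.975 and 0.025 quantiles.
Posterior mean ≈ 1.215, SD ≈ 0.302; a Normal approximation gives roughly [0.623, 1.807].
Exact: lower = 0.761; upper = 1.931.

[0.761, 1.931]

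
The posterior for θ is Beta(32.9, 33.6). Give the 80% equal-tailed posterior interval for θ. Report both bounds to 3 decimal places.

[0.416, 0.573]

Posterior: Beta(32.9, 33.6).
Equal-tailed 80% interval: the 0.1 and 0.9 quantiles of Beta(32.9, 33.6).
Posterior mean ≈ 0.495, SD ≈ 0.061; a Normal approximation gives roughly [0.417, 0.573].
Exact: F⁻¹(0.1) = 0.416; F⁻¹(0.9) = 0.573.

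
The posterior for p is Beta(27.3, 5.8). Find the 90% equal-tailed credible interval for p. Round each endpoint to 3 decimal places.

[0.707, 0.920]

Posterior: Beta(27.3, 5.8).
Equal-tailed 90% interval: the 0.05 and 0.95 quantiles of Beta(27.3, 5.8).
Posterior mean ≈ 0.825, SD ≈ 0.065; a Normal approximation gives roughly [0.718, 0.932].
Exact: F⁻¹(0.05) = 0.707; F⁻¹(0.95) = 0.920.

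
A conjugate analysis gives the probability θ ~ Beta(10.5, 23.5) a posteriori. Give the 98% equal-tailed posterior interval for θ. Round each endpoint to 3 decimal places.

Posterior: Beta(10.5, 23.5).
Equal-tailed 98% interval: the 0.01 and 0.99 quantiles of Beta(10.5, 23.5).
Posterior mean ≈ 0.309, SD ≈ 0.078; a Normal approximation gives roughly [0.127, 0.490].
Exact: F⁻¹(0.01) = 0.147; F⁻¹(0.99) = 0.503.

[0.147, 0.503]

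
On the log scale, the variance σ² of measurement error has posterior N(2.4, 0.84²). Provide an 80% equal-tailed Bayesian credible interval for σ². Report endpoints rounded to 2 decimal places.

[3.76, 32.35]

On the log scale the 80% interval is 2.4 ± 1.282 × 0.84 = [1.3235, 3.4765].
Exponentiate: [e^1.3235, e^3.4765] = [3.76, 32.35].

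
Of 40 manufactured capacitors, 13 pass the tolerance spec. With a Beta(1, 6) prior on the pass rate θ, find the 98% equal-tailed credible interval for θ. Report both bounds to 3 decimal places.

[0.159, 0.462]

Posterior: Beta(1+13, 6+27) = Beta(14, 33).
Equal-tailed 98% interval: the 0.01 and 0.99 quantiles of Beta(14, 33).
Posterior mean ≈ 0.298, SD ≈ 0.066; a Normal approximation gives roughly [0.144, 0.451].
Exact: F⁻¹(0.01) = 0.159; F⁻¹(0.99) = 0.462.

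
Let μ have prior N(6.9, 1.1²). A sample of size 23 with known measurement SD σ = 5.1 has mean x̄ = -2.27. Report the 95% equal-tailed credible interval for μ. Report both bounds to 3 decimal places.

Posterior precision = 1/1.1² + 23/5.1² = 0.8264 + 0.8843 = 1.7107, so posterior SD = 0.7646.
Posterior mean = (6.9/1.1² + 23·-2.27/5.1²) / 1.7107 = 2.1600.
Interval: 2.1600 ± 1.960 × 0.7646 → [0.662, 3.659].

[0.662, 3.659]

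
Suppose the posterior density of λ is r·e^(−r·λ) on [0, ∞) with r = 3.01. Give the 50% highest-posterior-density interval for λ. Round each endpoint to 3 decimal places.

[0.000, 0.230]

The exponential density is strictly decreasing on [0, ∞), so the HPD interval is anchored at 0: [0, q] with P(λ ≤ q) = 0.50.
q = −ln(1 − 0.50) / 3.01 = 0.6931 / 3.01 = 0.230.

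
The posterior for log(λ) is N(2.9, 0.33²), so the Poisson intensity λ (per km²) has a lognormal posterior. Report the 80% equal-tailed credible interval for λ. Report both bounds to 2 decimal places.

On the log scale the 80% interval is 2.9 ± 1.282 × 0.33 = [2.4771, 3.3229].
Exponentiate: [e^2.4771, e^3.3229] = [11.91, 27.74].

[11.91, 27.74]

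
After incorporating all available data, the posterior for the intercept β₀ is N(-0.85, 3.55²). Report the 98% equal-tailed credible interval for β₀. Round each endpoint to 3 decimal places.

The posterior is symmetric, so the 98% equal-tailed interval is β₀ = -0.85 ± z·3.55 with z = 2.326.
Half-width: 2.326 × 3.55 = 8.259.
-0.85 − 8.259 = -9.109; -0.85 + 8.259 = 7.409.

[-9.109, 7.409]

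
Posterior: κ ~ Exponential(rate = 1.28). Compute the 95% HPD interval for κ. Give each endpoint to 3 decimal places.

The exponential density is strictly decreasing on [0, ∞), so the HPD interval is anchored at 0: [0, q] with P(κ ≤ q) = 0.95.
q = −ln(1 − 0.95) / 1.28 = 2.9957 / 1.28 = 2.340.

[0.000, 2.340]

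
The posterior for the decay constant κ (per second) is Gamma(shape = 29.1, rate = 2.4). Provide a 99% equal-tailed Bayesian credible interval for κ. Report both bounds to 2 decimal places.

Posterior: Gamma(shape 29.1, rate 2.4).
Equal-tailed 99% interval: Gamma(29.1, 2.4) quantiles at 0.005 and 0.995.
Posterior mean ≈ 12.13, SD ≈ 2.25; a Normal approximation gives roughly [6.34, 17.91].
Exact: lower = 7.12; upper = 18.69.

[7.12, 18.69]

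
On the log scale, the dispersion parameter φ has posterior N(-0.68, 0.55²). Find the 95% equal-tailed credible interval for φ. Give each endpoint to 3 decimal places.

[0.172, 1.489]

On the log scale the 95% interval is -0.68 ± 1.960 × 0.55 = [-1.7580, 0.3980].
Exponentiate: [e^-1.7580, e^0.3980] = [0.172, 1.489].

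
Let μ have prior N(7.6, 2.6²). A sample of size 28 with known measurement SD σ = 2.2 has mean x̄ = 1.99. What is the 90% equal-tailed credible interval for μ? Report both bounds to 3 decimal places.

[1.455, 2.805]

Posterior precision = 1/2.6² + 28/2.2² = 0.1479 + 5.7851 = 5.9331, so posterior SD = 0.4105.
Posterior mean = (7.6/2.6² + 28·1.99/2.2²) / 5.9331 = 2.1299.
Interval: 2.1299 ± 1.645 × 0.4105 → [1.455, 2.805].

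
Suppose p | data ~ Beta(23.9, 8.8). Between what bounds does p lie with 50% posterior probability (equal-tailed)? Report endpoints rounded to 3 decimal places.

[0.681, 0.786]

Posterior: Beta(23.9, 8.8).
Equal-tailed 50% interval: the 0.25 and 0.75 quantiles of Beta(23.9, 8.8).
Posterior mean ≈ 0.731, SD ≈ 0.076; a Normal approximation gives roughly [0.679, 0.782].
Exact: F⁻¹(0.25) = 0.681; F⁻¹(0.75) = 0.786.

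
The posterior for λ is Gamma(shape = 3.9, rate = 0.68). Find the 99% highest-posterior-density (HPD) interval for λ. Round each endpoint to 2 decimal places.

[0.53, 14.68]

The posterior is unimodal and skewed, so the HPD interval has equal density at both endpoints and is the shortest 99% interval.
Solving f(0.53) = f(14.68) with F(14.68) − F(0.53) = 0.99 gives [0.53, 14.68].
For comparison, the equal-tailed interval is [0.93, 15.90]; the HPD is narrower and shifted toward the mode.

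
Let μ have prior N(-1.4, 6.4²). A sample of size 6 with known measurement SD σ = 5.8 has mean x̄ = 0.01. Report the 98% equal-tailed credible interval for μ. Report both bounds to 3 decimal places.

Posterior precision = 1/6.4² + 6/5.8² = 0.0244 + 0.1784 = 0.2028, so posterior SD = 2.2207.
Posterior mean = (-1.4/6.4² + 6·0.01/5.8²) / 0.2028 = -0.1598.
Interval: -0.1598 ± 2.326 × 2.2207 → [-5.326, 5.006].

[-5.326, 5.006]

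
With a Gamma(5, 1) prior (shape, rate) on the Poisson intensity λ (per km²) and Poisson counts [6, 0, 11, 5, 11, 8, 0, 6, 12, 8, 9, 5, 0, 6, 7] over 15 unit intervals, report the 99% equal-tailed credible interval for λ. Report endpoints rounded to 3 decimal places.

Posterior: Gamma(5+94, 1+15) = Gamma(99, 16) (shape, rate).
Equal-tailed 99% interval: Gamma(99, 16) quantiles at 0.005 and 0.995.
Posterior mean ≈ 6.188, SD ≈ 0.622; a Normal approximation gives roughly [4.586, 7.789].
Exact: lower = 4.703; upper = 7.906.

[4.703, 7.906]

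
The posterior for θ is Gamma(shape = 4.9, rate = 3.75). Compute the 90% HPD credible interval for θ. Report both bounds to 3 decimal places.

The posterior is unimodal and skewed, so the HPD interval has equal density at both endpoints and is the shortest 90% interval.
Solving f(0.386) = f(2.191) with F(2.191) − F(0.386) = 0.90 gives [0.386, 2.191].
For comparison, the equal-tailed interval is [0.509, 2.404]; the HPD is narrower and shifted toward the mode.

[0.386, 2.191]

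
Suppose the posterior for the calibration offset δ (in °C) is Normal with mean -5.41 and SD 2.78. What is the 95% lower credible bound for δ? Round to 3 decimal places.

Need L with P(δ ≥ L) = 0.95: L = -5.41 − z_{0.05}·2.78.
z = 1.645; L = -5.41 − 1.645 × 2.78 = -9.983.

-9.983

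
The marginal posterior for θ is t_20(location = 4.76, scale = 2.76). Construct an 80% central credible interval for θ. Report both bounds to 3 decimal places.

[1.102, 8.418]

The t_20 distribution is symmetric; the 80% interval is 4.76 ± t·2.76 with t_{0.9,20} = 1.325.
Half-width: 1.325 × 2.76 = 3.658.
4.76 − 3.658 = 1.102; 4.76 + 3.658 = 8.418.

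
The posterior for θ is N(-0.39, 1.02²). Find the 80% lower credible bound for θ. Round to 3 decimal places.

Need L with P(θ ≥ L) = 0.80: L = -0.39 − z_{0.2}·1.02.
z = 0.842; L = -0.39 − 0.842 × 1.02 = -1.248.

-1.248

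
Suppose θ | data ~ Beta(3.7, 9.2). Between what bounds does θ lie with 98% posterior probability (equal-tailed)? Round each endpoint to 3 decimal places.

[0.064, 0.601]

Posterior: Beta(3.7, 9.2).
Equal-tailed 98% interval: the 0.01 and 0.99 quantiles of Beta(3.7, 9.2).
Posterior mean ≈ 0.287, SD ≈ 0.121; a Normal approximation gives roughly [0.005, 0.569].
Exact: F⁻¹(0.01) = 0.064; F⁻¹(0.99) = 0.601.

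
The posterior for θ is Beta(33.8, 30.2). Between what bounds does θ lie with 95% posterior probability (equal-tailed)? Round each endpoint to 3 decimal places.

Posterior: Beta(33.8, 30.2).
Equal-tailed 95% interval: the 0.025 and 0.975 quantiles of Beta(33.8, 30.2).
Posterior mean ≈ 0.528, SD ≈ 0.062; a Normal approximation gives roughly [0.407, 0.649].
Exact: F⁻¹(0.025) = 0.406; F⁻¹(0.975) = 0.648.

[0.406, 0.648]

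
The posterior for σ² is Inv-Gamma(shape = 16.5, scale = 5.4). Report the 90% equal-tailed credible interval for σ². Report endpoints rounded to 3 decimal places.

[0.228, 0.518]

Inverse-Gamma(16.5, 5.4) quantiles: F⁻¹(0.05) and F⁻¹(0.95).
Equivalently, 1/σ² ~ Gamma(16.5, rate = 5.4); invert its 0.95 and 0.05 quantiles.
Posterior mean ≈ 0.348, SD ≈ 0.091; a Normal approximation gives roughly [0.198, 0.499].
Exact: lower = 0.228; upper = 0.518.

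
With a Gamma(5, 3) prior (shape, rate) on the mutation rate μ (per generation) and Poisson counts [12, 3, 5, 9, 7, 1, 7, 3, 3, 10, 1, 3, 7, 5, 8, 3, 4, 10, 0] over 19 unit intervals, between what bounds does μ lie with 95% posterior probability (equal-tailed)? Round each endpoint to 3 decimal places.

Posterior: Gamma(5+101, 3+19) = Gamma(106, 22) (shape, rate).
Equal-tailed 95% interval: Gamma(106, 22) quantiles at 0.025 and 0.975.
Posterior mean ≈ 4.818, SD ≈ 0.468; a Normal approximation gives roughly [3.901, 5.735].
Exact: lower = 3.945; upper = 5.778.

[3.945, 5.778]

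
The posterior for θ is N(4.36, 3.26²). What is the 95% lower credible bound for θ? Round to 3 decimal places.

Need L with P(θ ≥ L) = 0.95: L = 4.36 − z_{0.05}·3.26.
z = 1.645; L = 4.36 − 1.645 × 3.26 = -1.002.

-1.002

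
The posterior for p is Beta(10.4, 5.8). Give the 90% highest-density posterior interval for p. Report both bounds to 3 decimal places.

The posterior is unimodal and skewed, so the HPD interval has equal density at both endpoints and is the shortest 90% interval.
Solving f(0.455) = f(0.833) with F(0.833) − F(0.455) = 0.90 gives [0.455, 0.833].
For comparison, the equal-tailed interval is [0.442, 0.822]; the HPD is narrower and shifted toward the mode.

[0.455, 0.833]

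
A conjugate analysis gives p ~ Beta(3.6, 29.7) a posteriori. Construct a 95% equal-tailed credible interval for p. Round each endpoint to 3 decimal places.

Posterior: Beta(3.6, 29.7).
Equal-tailed 95% interval: the 0.025 and 0.975 quantiles of Beta(3.6, 29.7).
Posterior mean ≈ 0.108, SD ≈ 0.053; a Normal approximation gives roughly [0.004, 0.212].
Exact: F⁻¹(0.025) = 0.028; F⁻¹(0.975) = 0.232.

[0.028, 0.232]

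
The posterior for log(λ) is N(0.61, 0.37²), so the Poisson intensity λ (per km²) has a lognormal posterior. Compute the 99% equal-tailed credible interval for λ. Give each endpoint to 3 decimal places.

[0.710, 4.773]

On the log scale the 99% interval is 0.61 ± 2.576 × 0.37 = [-0.3431, 1.5631].
Exponentiate: [e^-0.3431, e^1.5631] = [0.710, 4.773].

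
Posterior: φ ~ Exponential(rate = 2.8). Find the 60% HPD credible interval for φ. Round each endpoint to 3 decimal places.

The exponential density is strictly decreasing on [0, ∞), so the HPD interval is anchored at 0: [0, q] with P(φ ≤ q) = 0.60.
q = −ln(1 − 0.60) / 2.8 = 0.9163 / 2.8 = 0.327.

[0.000, 0.327]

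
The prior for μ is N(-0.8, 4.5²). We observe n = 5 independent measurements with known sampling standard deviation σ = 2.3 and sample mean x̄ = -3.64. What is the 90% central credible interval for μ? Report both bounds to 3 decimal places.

[-5.148, -1.850]

Posterior precision = 1/4.5² + 5/2.3² = 0.0494 + 0.9452 = 0.9946, so posterior SD = 1.0027.
Posterior mean = (-0.8/4.5² + 5·-3.64/2.3²) / 0.9946 = -3.4990.
Interval: -3.4990 ± 1.645 × 1.0027 → [-5.148, -1.850].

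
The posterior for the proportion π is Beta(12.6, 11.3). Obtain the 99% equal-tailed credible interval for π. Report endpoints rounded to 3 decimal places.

Posterior: Beta(12.6, 11.3).
Equal-tailed 99% interval: the 0.005 and 0.995 quantiles of Beta(12.6, 11.3).
Posterior mean ≈ 0.527, SD ≈ 0.100; a Normal approximation gives roughly [0.269, 0.785].
Exact: F⁻¹(0.005) = 0.275; F⁻¹(0.995) = 0.771.

[0.275, 0.771]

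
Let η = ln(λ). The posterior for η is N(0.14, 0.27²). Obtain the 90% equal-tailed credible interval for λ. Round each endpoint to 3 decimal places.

On the log scale the 90% interval is 0.14 ± 1.645 × 0.27 = [-0.3041, 0.5841].
Exponentiate: [e^-0.3041, e^0.5841] = [0.738, 1.793].

[0.738, 1.793]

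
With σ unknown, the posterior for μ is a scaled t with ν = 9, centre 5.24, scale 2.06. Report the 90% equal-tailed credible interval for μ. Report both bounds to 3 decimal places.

The t_9 distribution is symmetric; the 90% interval is 5.24 ± t·2.06 with t_{0.95,9} = 1.833.
Half-width: 1.833 × 2.06 = 3.776.
5.24 − 3.776 = 1.464; 5.24 + 3.776 = 9.016.

[1.464, 9.016]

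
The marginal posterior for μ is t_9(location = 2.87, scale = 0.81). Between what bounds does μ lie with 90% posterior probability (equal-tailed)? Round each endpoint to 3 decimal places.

The t_9 distribution is symmetric; the 90% interval is 2.87 ± t·0.81 with t_{0.95,9} = 1.833.
Half-width: 1.833 × 0.81 = 1.485.
2.87 − 1.485 = 1.385; 2.87 + 1.485 = 4.355.

[1.385, 4.355]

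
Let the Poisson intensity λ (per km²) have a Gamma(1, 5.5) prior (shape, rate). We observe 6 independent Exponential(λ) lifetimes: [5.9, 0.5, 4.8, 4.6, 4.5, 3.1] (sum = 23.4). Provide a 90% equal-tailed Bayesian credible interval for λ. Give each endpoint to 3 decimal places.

Posterior: Gamma(1+6, 5.5+23.4) = Gamma(7, 28.9) (shape, rate).
Equal-tailed 90% interval: Gamma(7, 28.9) quantiles at 0.05 and 0.95.
Posterior mean ≈ 0.242, SD ≈ 0.092; a Normal approximation gives roughly [0.092, 0.393].
Exact: lower = 0.114; upper = 0.410.

[0.114, 0.410]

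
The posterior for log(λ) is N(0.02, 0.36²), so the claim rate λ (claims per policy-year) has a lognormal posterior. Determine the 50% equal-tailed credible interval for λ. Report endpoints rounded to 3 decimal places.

[0.800, 1.301]

On the log scale the 50% interval is 0.02 ± 0.674 × 0.36 = [-0.2228, 0.2628].
Exponentiate: [e^-0.2228, e^0.2628] = [0.800, 1.301].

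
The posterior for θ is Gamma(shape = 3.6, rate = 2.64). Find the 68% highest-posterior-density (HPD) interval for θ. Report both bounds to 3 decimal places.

[0.483, 1.751]

The posterior is unimodal and skewed, so the HPD interval has equal density at both endpoints and is the shortest 68% interval.
Solving f(0.483) = f(1.751) with F(1.751) − F(0.483) = 0.68 gives [0.483, 1.751].
For comparison, the equal-tailed interval is [0.682, 2.044]; the HPD is narrower and shifted toward the mode.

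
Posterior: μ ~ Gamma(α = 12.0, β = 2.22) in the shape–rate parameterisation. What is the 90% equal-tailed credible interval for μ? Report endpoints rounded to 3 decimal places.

Posterior: Gamma(shape 12.0, rate 2.22).
Equal-tailed 90% interval: Gamma(12.0, 2.22) quantiles at 0.05 and 0.95.
Posterior mean ≈ 5.405, SD ≈ 1.560; a Normal approximation gives roughly [2.839, 7.972].
Exact: lower = 3.119; upper = 8.202.

[3.119, 8.202]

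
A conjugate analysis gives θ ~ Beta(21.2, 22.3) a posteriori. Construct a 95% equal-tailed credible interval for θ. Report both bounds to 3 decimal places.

Posterior: Beta(21.2, 22.3).
Equal-tailed 95% interval: the 0.025 and 0.975 quantiles of Beta(21.2, 22.3).
Posterior mean ≈ 0.487, SD ≈ 0.075; a Normal approximation gives roughly [0.340, 0.634].
Exact: F⁻¹(0.025) = 0.342; F⁻¹(0.975) = 0.634.

[0.342, 0.634]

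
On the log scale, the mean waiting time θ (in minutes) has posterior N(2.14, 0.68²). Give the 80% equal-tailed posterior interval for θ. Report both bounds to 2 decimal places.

[3.56, 20.32]

On the log scale the 80% interval is 2.14 ± 1.282 × 0.68 = [1.2685, 3.0115].
Exponentiate: [e^1.2685, e^3.0115] = [3.56, 20.32].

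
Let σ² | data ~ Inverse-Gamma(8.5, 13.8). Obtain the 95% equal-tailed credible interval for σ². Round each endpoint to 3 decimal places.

[0.914, 3.649]

Inverse-Gamma(8.5, 13.8) quantiles: F⁻¹(0.025) and F⁻¹(0.975).
Equivalently, 1/σ² ~ Gamma(8.5, rate = 13.8); invert its 0.975 and 0.025 quantiles.
Posterior mean ≈ 1.840, SD ≈ 0.722; a Normal approximation gives roughly [0.425, 3.255].
Exact: lower = 0.914; upper = 3.649.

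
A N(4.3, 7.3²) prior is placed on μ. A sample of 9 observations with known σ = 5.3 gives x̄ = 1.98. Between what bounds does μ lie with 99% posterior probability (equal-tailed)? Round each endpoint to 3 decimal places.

[-2.315, 6.531]

Posterior precision = 1/7.3² + 9/5.3² = 0.0188 + 0.3204 = 0.3392, so posterior SD = 1.7171.
Posterior mean = (4.3/7.3² + 9·1.98/5.3²) / 0.3392 = 2.1084.
Interval: 2.1084 ± 2.576 × 1.7171 → [-2.315, 6.531].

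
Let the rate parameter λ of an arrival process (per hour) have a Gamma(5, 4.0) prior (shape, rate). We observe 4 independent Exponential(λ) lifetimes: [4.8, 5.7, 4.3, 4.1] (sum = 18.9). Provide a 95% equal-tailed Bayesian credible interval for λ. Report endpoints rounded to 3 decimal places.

Posterior: Gamma(5+4, 4.0+18.9) = Gamma(9, 22.9) (shape, rate).
Equal-tailed 95% interval: Gamma(9, 22.9) quantiles at 0.025 and 0.975.
Posterior mean ≈ 0.393, SD ≈ 0.131; a Normal approximation gives roughly [0.136, 0.650].
Exact: lower = 0.180; upper = 0.688.

[0.180, 0.688]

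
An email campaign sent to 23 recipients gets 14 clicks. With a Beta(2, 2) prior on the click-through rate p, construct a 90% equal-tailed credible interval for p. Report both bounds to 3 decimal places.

Posterior: Beta(2+14, 2+9) = Beta(16, 11).
Equal-tailed 90% interval: the 0.05 and 0.95 quantiles of Beta(16, 11).
Posterior mean ≈ 0.593, SD ≈ 0.093; a Normal approximation gives roughly [0.440, 0.745].
Exact: F⁻¹(0.05) = 0.436; F⁻¹(0.95) = 0.742.

[0.436, 0.742]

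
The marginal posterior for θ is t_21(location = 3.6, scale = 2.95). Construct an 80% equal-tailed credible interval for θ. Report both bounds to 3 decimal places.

The t_21 distribution is symmetric; the 80% interval is 3.6 ± t·2.95 with t_{0.9,21} = 1.323.
Half-width: 1.323 × 2.95 = 3.903.
3.6 − 3.903 = -0.303; 3.6 + 3.903 = 7.503.

[-0.303, 7.503]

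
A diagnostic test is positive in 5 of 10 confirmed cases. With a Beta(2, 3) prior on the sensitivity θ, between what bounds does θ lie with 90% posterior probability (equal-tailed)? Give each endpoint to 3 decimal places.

Posterior: Beta(2+5, 3+5) = Beta(7, 8).
Equal-tailed 90% interval: the 0.05 and 0.95 quantiles of Beta(7, 8).
Posterior mean ≈ 0.467, SD ≈ 0.125; a Normal approximation gives roughly [0.262, 0.672].
Exact: F⁻¹(0.05) = 0.264; F⁻¹(0.95) = 0.675.

[0.264, 0.675]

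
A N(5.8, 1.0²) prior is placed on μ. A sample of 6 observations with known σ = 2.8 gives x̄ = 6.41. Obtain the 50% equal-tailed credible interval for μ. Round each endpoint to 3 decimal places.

[5.557, 6.572]

Posterior precision = 1/1.0² + 6/2.8² = 1.0000 + 0.7653 = 1.7653, so posterior SD = 0.7526.
Posterior mean = (5.8/1.0² + 6·6.41/2.8²) / 1.7653 = 6.0645.
Interval: 6.0645 ± 0.674 × 0.7526 → [5.557, 6.572].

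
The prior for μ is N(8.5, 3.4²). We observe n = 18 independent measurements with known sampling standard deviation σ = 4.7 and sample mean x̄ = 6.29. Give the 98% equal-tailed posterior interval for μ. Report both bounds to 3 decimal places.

[4.052, 8.952]

Posterior precision = 1/3.4² + 18/4.7² = 0.0865 + 0.8148 = 0.9014, so posterior SD = 1.0533.
Posterior mean = (8.5/3.4² + 18·6.29/4.7²) / 0.9014 = 6.5021.
Interval: 6.5021 ± 2.326 × 1.0533 → [4.052, 8.952].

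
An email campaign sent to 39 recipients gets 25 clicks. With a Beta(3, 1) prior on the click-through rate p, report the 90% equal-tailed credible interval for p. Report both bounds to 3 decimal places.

Posterior: Beta(3+25, 1+14) = Beta(28, 15).
Equal-tailed 90% interval: the 0.05 and 0.95 quantiles of Beta(28, 15).
Posterior mean ≈ 0.651, SD ≈ 0.072; a Normal approximation gives roughly [0.533, 0.769].
Exact: F⁻¹(0.05) = 0.529; F⁻¹(0.95) = 0.765.

[0.529, 0.765]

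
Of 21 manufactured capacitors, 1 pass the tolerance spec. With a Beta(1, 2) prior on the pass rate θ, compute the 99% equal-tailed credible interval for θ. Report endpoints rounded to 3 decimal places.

Posterior: Beta(1+1, 2+20) = Beta(2, 22).
Equal-tailed 99% interval: the 0.005 and 0.995 quantiles of Beta(2, 22).
Posterior mean ≈ 0.083, SD ≈ 0.055; a Normal approximation gives roughly [-0.059, 0.226].
Exact: F⁻¹(0.005) = 0.005; F⁻¹(0.995) = 0.281.

[0.005, 0.281]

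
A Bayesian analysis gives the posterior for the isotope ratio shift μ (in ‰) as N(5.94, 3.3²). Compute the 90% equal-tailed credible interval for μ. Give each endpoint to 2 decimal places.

The posterior is symmetric, so the 90% equal-tailed interval is μ = 5.94 ± z·3.3 with z = 1.645.
Half-width: 1.645 × 3.3 = 5.43.
5.94 − 5.43 = 0.51; 5.94 + 5.43 = 11.37.

[0.51, 11.37]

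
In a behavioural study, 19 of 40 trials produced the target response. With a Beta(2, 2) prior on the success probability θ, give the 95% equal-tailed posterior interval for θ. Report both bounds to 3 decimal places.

[0.333, 0.623]

Posterior: Beta(2+19, 2+21) = Beta(21, 23).
Equal-tailed 95% interval: the 0.025 and 0.975 quantiles of Beta(21, 23).
Posterior mean ≈ 0.477, SD ≈ 0.074; a Normal approximation gives roughly [0.331, 0.623].
Exact: F⁻¹(0.025) = 0.333; F⁻¹(0.975) = 0.623.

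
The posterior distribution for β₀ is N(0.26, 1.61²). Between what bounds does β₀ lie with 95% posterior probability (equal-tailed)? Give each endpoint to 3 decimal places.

The posterior is symmetric, so the 95% equal-tailed interval is β₀ = 0.26 ± z·1.61 with z = 1.960.
Half-width: 1.960 × 1.61 = 3.156.
0.26 − 3.156 = -2.896; 0.26 + 3.156 = 3.416.

[-2.896, 3.416]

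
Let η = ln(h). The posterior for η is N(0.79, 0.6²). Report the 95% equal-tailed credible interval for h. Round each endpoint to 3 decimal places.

On the log scale the 95% interval is 0.79 ± 1.960 × 0.6 = [-0.3860, 1.9660].
Exponentiate: [e^-0.3860, e^1.9660] = [0.680, 7.142].

[0.680, 7.142]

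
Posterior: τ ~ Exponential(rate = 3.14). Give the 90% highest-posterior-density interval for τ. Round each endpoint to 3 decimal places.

The exponential density is strictly decreasing on [0, ∞), so the HPD interval is anchored at 0: [0, q] with P(τ ≤ q) = 0.90.
q = −ln(1 − 0.90) / 3.14 = 2.3026 / 3.14 = 0.733.

[0.000, 0.733]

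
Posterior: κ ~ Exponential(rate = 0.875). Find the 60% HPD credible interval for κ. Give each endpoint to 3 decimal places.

The exponential density is strictly decreasing on [0, ∞), so the HPD interval is anchored at 0: [0, q] with P(κ ≤ q) = 0.60.
q = −ln(1 − 0.60) / 0.875 = 0.9163 / 0.875 = 1.047.

[0.000, 1.047]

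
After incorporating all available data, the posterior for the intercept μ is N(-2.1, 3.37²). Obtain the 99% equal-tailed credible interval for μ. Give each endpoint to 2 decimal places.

[-10.78, 6.58]

The posterior is symmetric, so the 99% equal-tailed interval is μ = -2.1 ± z·3.37 with z = 2.576.
Half-width: 2.576 × 3.37 = 8.68.
-2.1 − 8.68 = -10.78; -2.1 + 8.68 = 6.58.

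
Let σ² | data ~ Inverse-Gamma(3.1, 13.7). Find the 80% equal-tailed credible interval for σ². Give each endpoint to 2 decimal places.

[2.51, 11.77]

Inverse-Gamma(3.1, 13.7) quantiles: F⁻¹(0.1) and F⁻¹(0.9).
Equivalently, 1/σ² ~ Gamma(3.1, rate = 13.7); invert its 0.9 and 0.1 quantiles.
Posterior mean ≈ 6.52, SD ≈ 6.22; a Normal approximation gives roughly [-1.45, 14.50].
Exact: lower = 2.51; upper = 11.77.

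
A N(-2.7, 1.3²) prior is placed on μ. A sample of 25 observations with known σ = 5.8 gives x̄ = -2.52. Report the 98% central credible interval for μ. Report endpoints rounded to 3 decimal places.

[-4.613, -0.586]

Posterior precision = 1/1.3² + 25/5.8² = 0.5917 + 0.7432 = 1.3349, so posterior SD = 0.8655.
Posterior mean = (-2.7/1.3² + 25·-2.52/5.8²) / 1.3349 = -2.5998.
Interval: -2.5998 ± 2.326 × 0.8655 → [-4.613, -0.586].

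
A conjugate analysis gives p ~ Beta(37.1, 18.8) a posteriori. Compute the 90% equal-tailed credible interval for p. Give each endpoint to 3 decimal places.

[0.557, 0.763]

Posterior: Beta(37.1, 18.8).
Equal-tailed 90% interval: the 0.05 and 0.95 quantiles of Beta(37.1, 18.8).
Posterior mean ≈ 0.664, SD ≈ 0.063; a Normal approximation gives roughly [0.561, 0.767].
Exact: F⁻¹(0.05) = 0.557; F⁻¹(0.95) = 0.763.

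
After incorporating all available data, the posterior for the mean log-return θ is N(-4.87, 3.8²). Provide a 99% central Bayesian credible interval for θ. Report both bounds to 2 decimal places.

The posterior is symmetric, so the 99% equal-tailed interval is θ = -4.87 ± z·3.8 with z = 2.576.
Half-width: 2.576 × 3.8 = 9.79.
-4.87 − 9.79 = -14.66; -4.87 + 9.79 = 4.92.

[-14.66, 4.92]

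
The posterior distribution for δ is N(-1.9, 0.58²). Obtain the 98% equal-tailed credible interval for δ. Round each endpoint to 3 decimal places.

The posterior is symmetric, so the 98% equal-tailed interval is δ = -1.9 ± z·0.58 with z = 2.326.
Half-width: 2.326 × 0.58 = 1.349.
-1.9 − 1.349 = -3.249; -1.9 + 1.349 = -0.551.

[-3.249, -0.551]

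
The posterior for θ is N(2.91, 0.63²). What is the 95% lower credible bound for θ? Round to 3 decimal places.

Need L with P(θ ≥ L) = 0.95: L = 2.91 − z_{0.05}·0.63.
z = 1.645; L = 2.91 − 1.645 × 0.63 = 1.874.

1.874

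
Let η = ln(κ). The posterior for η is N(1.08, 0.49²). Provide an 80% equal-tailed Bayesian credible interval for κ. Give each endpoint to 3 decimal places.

[1.572, 5.518]

On the log scale the 80% interval is 1.08 ± 1.282 × 0.49 = [0.4520, 1.7080].
Exponentiate: [e^0.4520, e^1.7080] = [1.572, 5.518].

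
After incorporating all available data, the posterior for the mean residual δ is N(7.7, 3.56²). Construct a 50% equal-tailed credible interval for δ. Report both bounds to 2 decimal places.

The posterior is symmetric, so the 50% equal-tailed interval is δ = 7.7 ± z·3.56 with z = 0.674.
Half-width: 0.674 × 3.56 = 2.40.
7.7 − 2.40 = 5.30; 7.7 + 2.40 = 10.10.

[5.30, 10.10]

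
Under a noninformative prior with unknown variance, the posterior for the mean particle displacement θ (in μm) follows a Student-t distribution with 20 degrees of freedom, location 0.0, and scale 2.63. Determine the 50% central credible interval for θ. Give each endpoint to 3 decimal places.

[-1.807, 1.807]

The t_20 distribution is symmetric; the 50% interval is 0.0 ± t·2.63 with t_{0.75,20} = 0.687.
Half-width: 0.687 × 2.63 = 1.807.
0.0 − 1.807 = -1.807; 0.0 + 1.807 = 1.807.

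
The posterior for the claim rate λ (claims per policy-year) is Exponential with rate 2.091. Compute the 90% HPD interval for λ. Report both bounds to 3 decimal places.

The exponential density is strictly decreasing on [0, ∞), so the HPD interval is anchored at 0: [0, q] with P(λ ≤ q) = 0.90.
q = −ln(1 − 0.90) / 2.091 = 2.3026 / 2.091 = 1.101.

[0.000, 1.101]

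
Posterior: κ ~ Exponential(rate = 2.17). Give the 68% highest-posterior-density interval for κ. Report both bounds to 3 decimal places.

The exponential density is strictly decreasing on [0, ∞), so the HPD interval is anchored at 0: [0, q] with P(κ ≤ q) = 0.68.
q = −ln(1 − 0.68) / 2.17 = 1.1394 / 2.17 = 0.525.

[0.000, 0.525]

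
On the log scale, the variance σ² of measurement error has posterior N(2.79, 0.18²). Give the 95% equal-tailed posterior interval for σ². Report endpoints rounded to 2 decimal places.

On the log scale the 95% interval is 2.79 ± 1.960 × 0.18 = [2.4372, 3.1428].
Exponentiate: [e^2.4372, e^3.1428] = [11.44, 23.17].

[11.44, 23.17]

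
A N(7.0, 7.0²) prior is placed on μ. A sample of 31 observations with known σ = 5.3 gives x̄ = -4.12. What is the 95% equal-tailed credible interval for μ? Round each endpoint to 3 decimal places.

[-5.767, -2.069]

Posterior precision = 1/7.0² + 31/5.3² = 0.0204 + 1.1036 = 1.1240, so posterior SD = 0.9432.
Posterior mean = (7.0/7.0² + 31·-4.12/5.3²) / 1.1240 = -3.9181.
Interval: -3.9181 ± 1.960 × 0.9432 → [-5.767, -2.069].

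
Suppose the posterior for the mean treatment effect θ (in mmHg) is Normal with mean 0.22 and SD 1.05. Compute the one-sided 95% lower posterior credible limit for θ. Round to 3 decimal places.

-1.507

Need L with P(θ ≥ L) = 0.95: L = 0.22 − z_{0.05}·1.05.
z = 1.645; L = 0.22 − 1.645 × 1.05 = -1.507.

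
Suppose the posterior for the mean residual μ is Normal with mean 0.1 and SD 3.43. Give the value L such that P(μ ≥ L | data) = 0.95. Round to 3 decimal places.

-5.542

Need L with P(μ ≥ L) = 0.95: L = 0.1 − z_{0.05}·3.43.
z = 1.645; L = 0.1 − 1.645 × 3.43 = -5.542.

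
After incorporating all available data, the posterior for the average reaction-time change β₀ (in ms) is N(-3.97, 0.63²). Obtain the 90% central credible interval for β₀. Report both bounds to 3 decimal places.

[-5.006, -2.934]

The posterior is symmetric, so the 90% equal-tailed interval is β₀ = -3.97 ± z·0.63 with z = 1.645.
Half-width: 1.645 × 0.63 = 1.036.
-3.97 − 1.036 = -5.006; -3.97 + 1.036 = -2.934.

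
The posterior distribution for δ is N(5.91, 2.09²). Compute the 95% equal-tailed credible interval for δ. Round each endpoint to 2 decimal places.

The posterior is symmetric, so the 95% equal-tailed interval is δ = 5.91 ± z·2.09 with z = 1.960.
Half-width: 1.960 × 2.09 = 4.10.
5.91 − 4.10 = 1.81; 5.91 + 4.10 = 10.01.

[1.81, 10.01]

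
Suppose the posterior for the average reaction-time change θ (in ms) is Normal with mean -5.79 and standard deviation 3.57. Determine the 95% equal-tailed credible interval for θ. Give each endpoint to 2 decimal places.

[-12.79, 1.21]

The posterior is symmetric, so the 95% equal-tailed interval is θ = -5.79 ± z·3.57 with z = 1.960.
Half-width: 1.960 × 3.57 = 7.00.
-5.79 − 7.00 = -12.79; -5.79 + 7.00 = 1.21.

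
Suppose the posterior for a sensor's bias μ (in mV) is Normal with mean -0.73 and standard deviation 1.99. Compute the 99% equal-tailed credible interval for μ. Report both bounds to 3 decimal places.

The posterior is symmetric, so the 99% equal-tailed interval is μ = -0.73 ± z·1.99 with z = 2.576.
Half-width: 2.576 × 1.99 = 5.126.
-0.73 − 5.126 = -5.856; -0.73 + 5.126 = 4.396.

[-5.856, 4.396]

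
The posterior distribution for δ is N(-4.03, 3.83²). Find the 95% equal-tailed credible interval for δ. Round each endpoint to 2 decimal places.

[-11.54, 3.48]

The posterior is symmetric, so the 95% equal-tailed interval is δ = -4.03 ± z·3.83 with z = 1.960.
Half-width: 1.960 × 3.83 = 7.51.
-4.03 − 7.51 = -11.54; -4.03 + 7.51 = 3.48.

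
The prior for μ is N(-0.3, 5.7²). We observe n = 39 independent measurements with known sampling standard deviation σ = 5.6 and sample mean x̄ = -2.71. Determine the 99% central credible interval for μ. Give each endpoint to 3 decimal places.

Posterior precision = 1/5.7² + 39/5.6² = 0.0308 + 1.2436 = 1.2744, so posterior SD = 0.8858.
Posterior mean = (-0.3/5.7² + 39·-2.71/5.6²) / 1.2744 = -2.6518.
Interval: -2.6518 ± 2.576 × 0.8858 → [-4.934, -0.370].

[-4.934, -0.370]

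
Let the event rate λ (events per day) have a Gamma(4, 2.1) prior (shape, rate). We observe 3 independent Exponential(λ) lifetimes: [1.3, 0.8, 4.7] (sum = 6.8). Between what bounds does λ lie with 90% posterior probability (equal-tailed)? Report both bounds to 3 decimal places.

[0.369, 1.331]

Posterior: Gamma(4+3, 2.1+6.8) = Gamma(7, 8.9) (shape, rate).
Equal-tailed 90% interval: Gamma(7, 8.9) quantiles at 0.05 and 0.95.
Posterior mean ≈ 0.787, SD ≈ 0.297; a Normal approximation gives roughly [0.298, 1.275].
Exact: lower = 0.369; upper = 1.331.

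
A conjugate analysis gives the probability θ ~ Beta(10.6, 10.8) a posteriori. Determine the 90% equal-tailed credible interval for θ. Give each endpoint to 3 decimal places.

Posterior: Beta(10.6, 10.8).
Equal-tailed 90% interval: the 0.05 and 0.95 quantiles of Beta(10.6, 10.8).
Posterior mean ≈ 0.495, SD ≈ 0.106; a Normal approximation gives roughly [0.322, 0.669].
Exact: F⁻¹(0.05) = 0.321; F⁻¹(0.95) = 0.670.

[0.321, 0.670]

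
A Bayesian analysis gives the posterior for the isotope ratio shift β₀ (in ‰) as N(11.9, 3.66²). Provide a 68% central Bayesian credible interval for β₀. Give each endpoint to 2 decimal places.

The posterior is symmetric, so the 68% equal-tailed interval is β₀ = 11.9 ± z·3.66 with z = 0.994.
Half-width: 0.994 × 3.66 = 3.64.
11.9 − 3.64 = 8.26; 11.9 + 3.64 = 15.54.

[8.26, 15.54]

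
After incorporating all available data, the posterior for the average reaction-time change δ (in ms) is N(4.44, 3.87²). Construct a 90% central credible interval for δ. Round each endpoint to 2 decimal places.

[-1.93, 10.81]

The posterior is symmetric, so the 90% equal-tailed interval is δ = 4.44 ± z·3.87 with z = 1.645.
Half-width: 1.645 × 3.87 = 6.37.
4.44 − 6.37 = -1.93; 4.44 + 6.37 = 10.81.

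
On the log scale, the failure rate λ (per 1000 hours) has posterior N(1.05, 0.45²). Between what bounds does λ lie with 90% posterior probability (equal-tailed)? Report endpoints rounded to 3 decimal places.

[1.363, 5.991]

On the log scale the 90% interval is 1.05 ± 1.645 × 0.45 = [0.3098, 1.7902].
Exponentiate: [e^0.3098, e^1.7902] = [1.363, 5.991].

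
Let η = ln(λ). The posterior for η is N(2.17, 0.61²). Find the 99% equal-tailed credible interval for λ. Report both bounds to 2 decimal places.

[1.82, 42.15]

On the log scale the 99% interval is 2.17 ± 2.576 × 0.61 = [0.5987, 3.7413].
Exponentiate: [e^0.5987, e^3.7413] = [1.82, 42.15].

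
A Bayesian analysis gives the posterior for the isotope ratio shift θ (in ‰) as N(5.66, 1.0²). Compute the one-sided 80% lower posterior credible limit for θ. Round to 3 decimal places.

4.818

Need L with P(θ ≥ L) = 0.80: L = 5.66 − z_{0.2}·1.0.
z = 0.842; L = 5.66 − 0.842 × 1.0 = 4.818.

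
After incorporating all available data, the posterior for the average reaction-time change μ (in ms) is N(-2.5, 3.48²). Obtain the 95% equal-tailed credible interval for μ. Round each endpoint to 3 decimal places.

The posterior is symmetric, so the 95% equal-tailed interval is μ = -2.5 ± z·3.48 with z = 1.960.
Half-width: 1.960 × 3.48 = 6.821.
-2.5 − 6.821 = -9.321; -2.5 + 6.821 = 4.321.

[-9.321, 4.321]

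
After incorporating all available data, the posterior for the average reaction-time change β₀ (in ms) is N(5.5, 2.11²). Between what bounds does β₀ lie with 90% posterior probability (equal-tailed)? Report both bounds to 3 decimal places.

The posterior is symmetric, so the 90% equal-tailed interval is β₀ = 5.5 ± z·2.11 with z = 1.645.
Half-width: 1.645 × 2.11 = 3.471.
5.5 − 3.471 = 2.029; 5.5 + 3.471 = 8.971.

[2.029, 8.971]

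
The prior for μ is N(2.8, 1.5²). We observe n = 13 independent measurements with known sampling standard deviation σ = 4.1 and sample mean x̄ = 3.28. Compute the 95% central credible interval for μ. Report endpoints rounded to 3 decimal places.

[1.329, 4.881]

Posterior precision = 1/1.5² + 13/4.1² = 0.4444 + 0.7733 = 1.2178, so posterior SD = 0.9062.
Posterior mean = (2.8/1.5² + 13·3.28/4.1²) / 1.2178 = 3.1048.
Interval: 3.1048 ± 1.960 × 0.9062 → [1.329, 4.881].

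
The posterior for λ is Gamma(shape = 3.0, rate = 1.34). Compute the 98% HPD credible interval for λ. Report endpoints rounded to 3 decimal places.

The posterior is unimodal and skewed, so the HPD interval has equal density at both endpoints and is the shortest 98% interval.
Solving f(0.140) = f(5.657) with F(5.657) − F(0.140) = 0.98 gives [0.140, 5.657].
For comparison, the equal-tailed interval is [0.325, 6.273]; the HPD is narrower and shifted toward the mode.

[0.140, 5.657]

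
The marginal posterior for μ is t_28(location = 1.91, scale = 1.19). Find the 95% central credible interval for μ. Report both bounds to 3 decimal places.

[-0.528, 4.348]

The t_28 distribution is symmetric; the 95% interval is 1.91 ± t·1.19 with t_{0.975,28} = 2.048.
Half-width: 2.048 × 1.19 = 2.438.
1.91 − 2.438 = -0.528; 1.91 + 2.438 = 4.348.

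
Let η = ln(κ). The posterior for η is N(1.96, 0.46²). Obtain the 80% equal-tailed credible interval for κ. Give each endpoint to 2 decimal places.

On the log scale the 80% interval is 1.96 ± 1.282 × 0.46 = [1.3705, 2.5495].
Exponentiate: [e^1.3705, e^2.5495] = [3.94, 12.80].

[3.94, 12.80]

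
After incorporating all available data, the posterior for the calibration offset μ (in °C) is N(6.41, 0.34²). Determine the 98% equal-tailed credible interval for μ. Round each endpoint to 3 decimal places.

The posterior is symmetric, so the 98% equal-tailed interval is μ = 6.41 ± z·0.34 with z = 2.326.
Half-width: 2.326 × 0.34 = 0.791.
6.41 − 0.791 = 5.619; 6.41 + 0.791 = 7.201.

[5.619, 7.201]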